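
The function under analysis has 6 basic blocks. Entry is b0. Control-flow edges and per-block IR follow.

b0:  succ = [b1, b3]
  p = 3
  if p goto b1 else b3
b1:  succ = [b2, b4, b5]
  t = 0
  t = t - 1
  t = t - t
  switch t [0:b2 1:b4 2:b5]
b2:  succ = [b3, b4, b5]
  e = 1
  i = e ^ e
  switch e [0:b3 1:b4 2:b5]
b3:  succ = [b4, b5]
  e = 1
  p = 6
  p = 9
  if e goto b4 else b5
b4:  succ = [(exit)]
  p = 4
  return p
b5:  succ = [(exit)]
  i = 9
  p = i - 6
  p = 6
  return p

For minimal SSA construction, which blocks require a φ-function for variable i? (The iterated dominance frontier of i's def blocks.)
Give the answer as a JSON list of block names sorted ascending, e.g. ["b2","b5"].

idom tree: b1←b0 b2←b1 b3←b0 b4←b0 b5←b0
Join-block Dom:
  b3: preds {b0,b2}: {b0} ∩ {b0,b1,b2} = {b0}; idom=b0
  b4: preds {b1,b2,b3}: {b0,b1} ∩ {b0,b1,b2} ∩ {b0,b3} = {b0}; idom=b0
  b5: preds {b1,b2,b3}: {b0,b1} ∩ {b0,b1,b2} ∩ {b0,b3} = {b0}; idom=b0

Frontier:
  b3←b0: walk · to b0
  b3←b2: walk b2→b1 to b0
  b4←b1: walk b1 to b0
  b4←b2: walk b2→b1 to b0
  b4←b3: walk b3 to b0
  b5←b1: walk b1 to b0
  b5←b2: walk b2→b1 to b0
  b5←b3: walk b3 to b0
  b0 → ∅
  b1 → {b3,b4,b5}
  b2 → {b3,b4,b5}
  b3 → {b4,b5}
  b4 → ∅
  b5 → ∅

φ for i: defs {b2,b5}
  DF⁺ = {b3,b4,b5}

Answer: ["b3", "b4", "b5"]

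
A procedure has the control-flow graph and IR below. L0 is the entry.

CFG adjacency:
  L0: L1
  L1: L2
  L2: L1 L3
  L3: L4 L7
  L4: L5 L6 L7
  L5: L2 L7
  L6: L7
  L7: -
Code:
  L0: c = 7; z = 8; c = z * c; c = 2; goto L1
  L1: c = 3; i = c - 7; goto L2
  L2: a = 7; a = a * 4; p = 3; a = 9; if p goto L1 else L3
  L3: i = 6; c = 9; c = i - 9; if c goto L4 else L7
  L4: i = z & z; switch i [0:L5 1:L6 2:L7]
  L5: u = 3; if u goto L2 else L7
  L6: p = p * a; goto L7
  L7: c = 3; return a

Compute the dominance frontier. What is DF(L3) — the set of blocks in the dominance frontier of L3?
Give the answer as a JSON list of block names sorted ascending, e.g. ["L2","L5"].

Answer: ["L2"]

Analysis:
idom tree: L1←L0 L2←L1 L3←L2 L4←L3 L5←L4 L6←L4 L7←L3
Join-block Dom:
  L1: preds {L0,L2}: {L0} ∩ {L0,L1,L2} = {L0}; idom=L0
  L2: preds {L1,L5}: {L0,L1} ∩ {L0,L1,L2,L3,L4,L5} = {L0,L1}; idom=L1
  L7: preds {L3,L4,L5,L6}: {L0,L1,L2,L3} ∩ {L0,L1,L2,L3,L4} ∩ {L0,L1,L2,L3,L4,L5} ∩ {L0,L1,L2,L3,L4,L6} = {L0,L1,L2,L3}; idom=L3

DF derivation:
  join L1 pred L0: · stop@L0
  join L1 pred L2: L2→L1 stop@L0
  join L2 pred L1: · stop@L1
  join L2 pred L5: L5→L4→L3→L2 stop@L1
  join L7 pred L3: · stop@L3
  join L7 pred L4: L4 stop@L3
  join L7 pred L5: L5→L4 stop@L3
  join L7 pred L6: L6→L4 stop@L3
  DF(L0)=∅
  DF(L1)={L1}
  DF(L2)={L1,L2}
  DF(L3)={L2}
  DF(L4)={L2,L7}
  DF(L5)={L2,L7}
  DF(L6)={L7}
  DF(L7)=∅

DF(L3) = ["L2"]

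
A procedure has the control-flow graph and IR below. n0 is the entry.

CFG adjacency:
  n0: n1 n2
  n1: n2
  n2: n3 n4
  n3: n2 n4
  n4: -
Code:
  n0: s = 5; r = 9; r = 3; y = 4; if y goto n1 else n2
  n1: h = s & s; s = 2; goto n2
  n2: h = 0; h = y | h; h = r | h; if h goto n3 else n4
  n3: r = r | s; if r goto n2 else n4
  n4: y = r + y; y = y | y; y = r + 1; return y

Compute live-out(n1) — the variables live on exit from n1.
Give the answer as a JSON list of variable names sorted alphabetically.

Answer: ["r", "s", "y"]

Analysis:
Block summaries:
  n0 def {r,s,y} use ∅
  n1 def {h,s} use {s}
  n2 def {h} use {r,y}
  n3 def {r} use {r,s}
  n4 def {y} use {r,y}

Backward fixpoint:
  n0 li=∅ lo={r,s,y}
  n1 li={r,s,y} lo={r,s,y}
  n2 li={r,s,y} lo={r,s,y}
  n3 li={r,s,y} lo={r,s,y}
  n4 li={r,y} lo=∅

live-out(n1) = ["r", "s", "y"]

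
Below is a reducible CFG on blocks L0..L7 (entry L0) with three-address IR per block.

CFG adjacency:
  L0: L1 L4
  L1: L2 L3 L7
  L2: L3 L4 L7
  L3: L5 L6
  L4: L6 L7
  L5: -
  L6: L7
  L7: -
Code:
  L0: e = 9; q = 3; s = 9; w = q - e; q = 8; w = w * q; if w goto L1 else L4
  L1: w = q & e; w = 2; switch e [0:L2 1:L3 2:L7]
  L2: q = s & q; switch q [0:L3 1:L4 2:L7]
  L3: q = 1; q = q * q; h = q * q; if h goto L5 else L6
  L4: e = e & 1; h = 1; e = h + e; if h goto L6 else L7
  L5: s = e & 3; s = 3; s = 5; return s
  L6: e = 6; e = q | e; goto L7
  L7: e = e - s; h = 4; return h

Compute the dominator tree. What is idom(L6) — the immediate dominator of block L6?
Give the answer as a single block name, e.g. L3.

Answer: L0

Analysis:
idom tree: L1←L0 L2←L1 L3←L1 L4←L0 L5←L3 L6←L0 L7←L0
Dom at joins:
  L3: preds {L1,L2}: {L0,L1} ∩ {L0,L1,L2} = {L0,L1}; idom=L1
  L4: preds {L0,L2}: {L0} ∩ {L0,L1,L2} = {L0}; idom=L0
  L6: preds {L3,L4}: {L0,L1,L3} ∩ {L0,L4} = {L0}; idom=L0
  L7: preds {L1,L2,L4,L6}: {L0,L1} ∩ {L0,L1,L2} ∩ {L0,L4} ∩ {L0,L6} = {L0}; idom=L0

idom(L6) = L0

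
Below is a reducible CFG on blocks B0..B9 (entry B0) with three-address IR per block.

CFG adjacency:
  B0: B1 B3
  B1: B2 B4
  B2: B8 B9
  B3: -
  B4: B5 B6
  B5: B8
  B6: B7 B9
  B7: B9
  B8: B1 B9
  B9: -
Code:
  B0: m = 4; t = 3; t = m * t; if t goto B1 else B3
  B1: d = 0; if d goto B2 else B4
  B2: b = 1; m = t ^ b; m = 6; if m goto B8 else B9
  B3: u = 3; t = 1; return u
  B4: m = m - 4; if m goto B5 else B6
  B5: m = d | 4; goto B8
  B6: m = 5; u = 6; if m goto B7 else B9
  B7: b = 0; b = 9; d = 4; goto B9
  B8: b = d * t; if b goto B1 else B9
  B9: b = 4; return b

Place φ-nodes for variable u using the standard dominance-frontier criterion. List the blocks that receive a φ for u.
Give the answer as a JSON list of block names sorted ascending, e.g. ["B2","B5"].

Answer: ["B9"]

Derivation:
idom tree: B1←B0 B2←B1 B3←B0 B4←B1 B5←B4 B6←B4 B7←B6 B8←B1 B9←B1
Dom at joins:
  B1: preds {B0,B8}: {B0} ∩ {B0,B1,B8} = {B0}; idom=B0
  B8: preds {B2,B5}: {B0,B1,B2} ∩ {B0,B1,B4,B5} = {B0,B1}; idom=B1
  B9: preds {B2,B6,B7,B8}: {B0,B1,B2} ∩ {B0,B1,B4,B6} ∩ {B0,B1,B4,B6,B7} ∩ {B0,B1,B8} = {B0,B1}; idom=B1

DF walk-up:
  join B1 pred B0: · stop@B0
  join B1 pred B8: B8→B1 stop@B0
  join B8 pred B2: B2 stop@B1
  join B8 pred B5: B5→B4 stop@B1
  join B9 pred B2: B2 stop@B1
  join B9 pred B6: B6→B4 stop@B1
  join B9 pred B7: B7→B6→B4 stop@B1
  join B9 pred B8: B8 stop@B1
  DF(B0)=∅
  DF(B1)={B1}
  DF(B2)={B8,B9}
  DF(B3)=∅
  DF(B4)={B8,B9}
  DF(B5)={B8}
  DF(B6)={B9}
  DF(B7)={B9}
  DF(B8)={B1,B9}
  DF(B9)=∅

φ for u: defs {B3,B6}
  DF⁺ = {B9}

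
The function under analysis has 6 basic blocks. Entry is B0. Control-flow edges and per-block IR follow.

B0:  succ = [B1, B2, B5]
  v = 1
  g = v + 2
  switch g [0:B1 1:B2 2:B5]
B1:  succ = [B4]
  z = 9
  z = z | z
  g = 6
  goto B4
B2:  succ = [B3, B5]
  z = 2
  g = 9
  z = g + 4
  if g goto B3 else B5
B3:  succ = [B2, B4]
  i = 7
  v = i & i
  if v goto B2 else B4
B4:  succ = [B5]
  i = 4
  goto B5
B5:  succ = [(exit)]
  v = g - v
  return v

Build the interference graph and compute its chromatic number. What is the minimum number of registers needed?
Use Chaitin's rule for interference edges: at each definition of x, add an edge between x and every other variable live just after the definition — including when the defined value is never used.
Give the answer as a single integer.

Block summaries:
  B0: {g,v} / ∅
  B1: {g,z} / ∅
  B2: {g,z} / ∅
  B3: {i,v} / ∅
  B4: {i} / ∅
  B5: {v} / {g,v}

Live sets:
  live B0: ∅→{g,v}
  live B1: {v}→{g,v}
  live B2: {v}→{g,v}
  live B3: {g}→{g,v}
  live B4: {g,v}→{g,v}
  live B5: {g,v}→∅

Conflict graph:
  g↔{i,v,z}
  i↔{g,v}
  v↔{g,i,z}
  z↔{g,v}

Colouring:
  lower bound: {g,i,v} mutually conflict ⇒ χ ≥ 3
  3-colouring: R0={g}  R1={v}  R2={i,z}
  χ = 3

Answer: 3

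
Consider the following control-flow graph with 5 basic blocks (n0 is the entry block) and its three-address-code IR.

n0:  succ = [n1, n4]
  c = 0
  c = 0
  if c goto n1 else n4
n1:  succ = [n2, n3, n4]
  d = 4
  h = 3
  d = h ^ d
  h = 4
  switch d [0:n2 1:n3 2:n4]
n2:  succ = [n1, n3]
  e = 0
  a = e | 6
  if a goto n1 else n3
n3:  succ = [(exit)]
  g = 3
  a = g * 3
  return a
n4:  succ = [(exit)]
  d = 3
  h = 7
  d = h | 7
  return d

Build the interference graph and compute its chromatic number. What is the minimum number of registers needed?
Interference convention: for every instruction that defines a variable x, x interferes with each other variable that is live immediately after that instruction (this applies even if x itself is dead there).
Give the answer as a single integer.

Per-block:
  n0 def {c} use ∅
  n1 def {d,h} use ∅
  n2 def {a,e} use ∅
  n3 def {a,g} use ∅
  n4 def {d,h} use ∅

Backward fixpoint:
  live n0: ∅→∅
  live n1: ∅→∅
  live n2: ∅→∅
  live n3: ∅→∅
  live n4: ∅→∅

Interference:
  a — ∅
  c — ∅
  d — {h}
  e — ∅
  g — ∅
  h — {d}

Colouring:
  clique {d,h} ⇒ need ≥ 2
  assign a→R0 c→R0 d→R0 e→R0 g→R0 h→R1 — no edge inside a register ⇒ χ ≤ 2
  χ = 2

Answer: 2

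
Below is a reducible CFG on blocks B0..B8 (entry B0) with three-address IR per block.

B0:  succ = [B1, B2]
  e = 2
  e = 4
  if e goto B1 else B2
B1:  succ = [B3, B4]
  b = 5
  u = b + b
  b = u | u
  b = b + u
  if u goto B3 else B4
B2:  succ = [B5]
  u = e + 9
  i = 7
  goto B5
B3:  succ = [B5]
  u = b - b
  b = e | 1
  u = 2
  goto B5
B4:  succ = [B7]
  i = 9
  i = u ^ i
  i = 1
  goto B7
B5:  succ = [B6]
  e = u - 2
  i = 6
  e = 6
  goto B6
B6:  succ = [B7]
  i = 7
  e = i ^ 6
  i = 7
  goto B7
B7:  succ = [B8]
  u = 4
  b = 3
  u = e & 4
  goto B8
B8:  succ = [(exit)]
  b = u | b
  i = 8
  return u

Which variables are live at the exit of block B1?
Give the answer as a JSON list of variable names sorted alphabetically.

Per-block:
  B0: def={e} ue=∅
  B1: def={b,u} ue=∅
  B2: def={i,u} ue={e}
  B3: def={b,u} ue={b,e}
  B4: def={i} ue={u}
  B5: def={e,i} ue={u}
  B6: def={e,i} ue=∅
  B7: def={b,u} ue={e}
  B8: def={b,i} ue={b,u}

Live sets:
  B0 li=∅ lo={e}
  B1 li={e} lo={b,e,u}
  B2 li={e} lo={u}
  B3 li={b,e} lo={u}
  B4 li={e,u} lo={e}
  B5 li={u} lo=∅
  B6 li=∅ lo={e}
  B7 li={e} lo={b,u}
  B8 li={b,u} lo=∅

live-out(B1) = ["b", "e", "u"]

Answer: ["b", "e", "u"]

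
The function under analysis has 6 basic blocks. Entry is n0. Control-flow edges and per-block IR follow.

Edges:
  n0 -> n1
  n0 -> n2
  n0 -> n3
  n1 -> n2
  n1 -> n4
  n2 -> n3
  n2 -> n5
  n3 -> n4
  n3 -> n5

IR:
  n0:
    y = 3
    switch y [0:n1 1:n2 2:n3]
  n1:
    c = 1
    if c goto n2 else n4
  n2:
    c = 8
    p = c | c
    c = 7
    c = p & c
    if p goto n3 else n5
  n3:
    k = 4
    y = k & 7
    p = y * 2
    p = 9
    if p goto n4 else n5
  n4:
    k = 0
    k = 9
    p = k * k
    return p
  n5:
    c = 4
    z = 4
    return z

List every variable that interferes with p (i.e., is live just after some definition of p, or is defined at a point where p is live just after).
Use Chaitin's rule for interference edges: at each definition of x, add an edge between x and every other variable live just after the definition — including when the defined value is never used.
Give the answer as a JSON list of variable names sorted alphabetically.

Block summaries:
  n0: {y} / ∅
  n1: {c} / ∅
  n2: {c,p} / ∅
  n3: {k,p,y} / ∅
  n4: {k,p} / ∅
  n5: {c,z} / ∅

Backward fixpoint:
  live n0: ∅→∅
  live n1: ∅→∅
  live n2: ∅→∅
  live n3: ∅→∅
  live n4: ∅→∅
  live n5: ∅→∅

Interfere edges:
  c: {p}
  k: ∅
  p: {c}
  y: ∅
  z: ∅

N(p) = ["c"]

Answer: ["c"]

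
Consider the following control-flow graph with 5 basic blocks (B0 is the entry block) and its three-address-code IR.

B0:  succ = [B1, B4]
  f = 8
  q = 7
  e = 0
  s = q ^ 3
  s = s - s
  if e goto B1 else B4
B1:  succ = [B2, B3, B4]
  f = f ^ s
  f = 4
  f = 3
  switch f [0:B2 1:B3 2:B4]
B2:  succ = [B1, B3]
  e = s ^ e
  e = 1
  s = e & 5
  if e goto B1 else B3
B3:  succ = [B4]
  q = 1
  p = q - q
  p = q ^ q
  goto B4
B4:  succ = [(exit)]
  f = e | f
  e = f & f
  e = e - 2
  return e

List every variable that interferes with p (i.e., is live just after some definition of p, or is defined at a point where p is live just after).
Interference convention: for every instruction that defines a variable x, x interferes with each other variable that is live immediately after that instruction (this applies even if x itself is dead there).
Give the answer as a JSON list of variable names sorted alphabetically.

Answer: ["e", "f", "q"]

Derivation:
Per-block:
  B0: {e,f,q,s} / ∅
  B1: {f} / {f,s}
  B2: {e,s} / {e,s}
  B3: {p,q} / ∅
  B4: {e,f} / {e,f}

Live sets:
  B0 li=∅ lo={e,f,s}
  B1 li={e,f,s} lo={e,f,s}
  B2 li={e,f,s} lo={e,f,s}
  B3 li={e,f} lo={e,f}
  B4 li={e,f} lo=∅

Interference:
  e — {f,p,q,s}
  f — {e,p,q,s}
  p — {e,f,q}
  q — {e,f,p}
  s — {e,f}

N(p) = ["e", "f", "q"]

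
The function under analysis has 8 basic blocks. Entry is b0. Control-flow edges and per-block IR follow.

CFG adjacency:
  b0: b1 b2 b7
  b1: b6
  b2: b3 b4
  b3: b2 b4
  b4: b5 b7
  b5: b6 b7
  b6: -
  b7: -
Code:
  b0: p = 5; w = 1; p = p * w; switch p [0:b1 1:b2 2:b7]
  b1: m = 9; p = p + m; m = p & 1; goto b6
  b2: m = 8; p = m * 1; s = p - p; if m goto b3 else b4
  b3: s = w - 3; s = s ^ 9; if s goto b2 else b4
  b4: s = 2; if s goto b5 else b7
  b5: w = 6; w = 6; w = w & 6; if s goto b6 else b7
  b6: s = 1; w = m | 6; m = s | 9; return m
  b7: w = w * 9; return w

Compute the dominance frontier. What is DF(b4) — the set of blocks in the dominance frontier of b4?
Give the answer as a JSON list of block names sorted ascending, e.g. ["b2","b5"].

idom tree: b1←b0 b2←b0 b3←b2 b4←b2 b5←b4 b6←b0 b7←b0
Join-block Dom:
  b2: preds {b0,b3}: {b0} ∩ {b0,b2,b3} = {b0}; idom=b0
  b4: preds {b2,b3}: {b0,b2} ∩ {b0,b2,b3} = {b0,b2}; idom=b2
  b6: preds {b1,b5}: {b0,b1} ∩ {b0,b2,b4,b5} = {b0}; idom=b0
  b7: preds {b0,b4,b5}: {b0} ∩ {b0,b2,b4} ∩ {b0,b2,b4,b5} = {b0}; idom=b0

Frontier:
  join b2 pred b0: · stop@b0
  join b2 pred b3: b3→b2 stop@b0
  join b4 pred b2: · stop@b2
  join b4 pred b3: b3 stop@b2
  join b6 pred b1: b1 stop@b0
  join b6 pred b5: b5→b4→b2 stop@b0
  join b7 pred b0: · stop@b0
  join b7 pred b4: b4→b2 stop@b0
  join b7 pred b5: b5→b4→b2 stop@b0
  DF(b0)=∅
  DF(b1)={b6}
  DF(b2)={b2,b6,b7}
  DF(b3)={b2,b4}
  DF(b4)={b6,b7}
  DF(b5)={b6,b7}
  DF(b6)=∅
  DF(b7)=∅

DF(b4) = ["b6", "b7"]

Answer: ["b6", "b7"]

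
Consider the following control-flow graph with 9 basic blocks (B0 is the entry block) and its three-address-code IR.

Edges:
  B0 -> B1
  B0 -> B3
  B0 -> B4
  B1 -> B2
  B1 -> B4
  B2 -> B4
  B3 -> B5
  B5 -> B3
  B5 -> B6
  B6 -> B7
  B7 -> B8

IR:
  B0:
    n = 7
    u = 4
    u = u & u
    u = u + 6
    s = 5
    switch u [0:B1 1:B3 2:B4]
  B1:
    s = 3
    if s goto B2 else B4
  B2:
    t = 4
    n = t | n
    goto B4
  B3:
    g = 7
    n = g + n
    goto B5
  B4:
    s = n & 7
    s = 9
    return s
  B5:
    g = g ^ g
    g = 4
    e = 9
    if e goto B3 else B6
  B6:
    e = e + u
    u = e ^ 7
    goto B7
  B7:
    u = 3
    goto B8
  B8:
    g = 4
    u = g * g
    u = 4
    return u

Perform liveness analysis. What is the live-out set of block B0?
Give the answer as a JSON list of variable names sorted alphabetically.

Answer: ["n", "u"]

Analysis:
Block summaries:
  B0: {n,s,u} / ∅
  B1: {s} / ∅
  B2: {n,t} / {n}
  B3: {g,n} / {n}
  B4: {s} / {n}
  B5: {e,g} / {g}
  B6: {e,u} / {e,u}
  B7: {u} / ∅
  B8: {g,u} / ∅

Live sets:
  B0: in=∅ out={n,u}
  B1: in={n} out={n}
  B2: in={n} out={n}
  B3: in={n,u} out={g,n,u}
  B4: in={n} out=∅
  B5: in={g,n,u} out={e,n,u}
  B6: in={e,u} out=∅
  B7: in=∅ out=∅
  B8: in=∅ out=∅

live-out(B0) = ["n", "u"]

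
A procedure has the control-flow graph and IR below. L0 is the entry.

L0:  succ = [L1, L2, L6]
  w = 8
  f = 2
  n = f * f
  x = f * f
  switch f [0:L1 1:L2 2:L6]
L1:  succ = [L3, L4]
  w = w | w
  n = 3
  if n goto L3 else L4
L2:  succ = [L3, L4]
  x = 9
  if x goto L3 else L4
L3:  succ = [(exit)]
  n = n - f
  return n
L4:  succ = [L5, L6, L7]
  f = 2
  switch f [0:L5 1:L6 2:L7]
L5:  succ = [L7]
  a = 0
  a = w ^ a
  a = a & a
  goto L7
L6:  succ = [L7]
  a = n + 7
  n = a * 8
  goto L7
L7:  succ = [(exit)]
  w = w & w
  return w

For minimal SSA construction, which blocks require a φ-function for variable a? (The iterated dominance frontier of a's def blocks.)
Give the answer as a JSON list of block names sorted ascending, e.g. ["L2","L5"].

Answer: ["L7"]

Analysis:
idom tree: L1←L0 L2←L0 L3←L0 L4←L0 L5←L4 L6←L0 L7←L0
Dom∩ at merges:
  L3: preds {L1,L2}: {L0,L1} ∩ {L0,L2} = {L0}; idom=L0
  L4: preds {L1,L2}: {L0,L1} ∩ {L0,L2} = {L0}; idom=L0
  L6: preds {L0,L4}: {L0} ∩ {L0,L4} = {L0}; idom=L0
  L7: preds {L4,L5,L6}: {L0,L4} ∩ {L0,L4,L5} ∩ {L0,L6} = {L0}; idom=L0

DF derivation:
  join L3 pred L1: L1 stop@L0
  join L3 pred L2: L2 stop@L0
  join L4 pred L1: L1 stop@L0
  join L4 pred L2: L2 stop@L0
  join L6 pred L0: · stop@L0
  join L6 pred L4: L4 stop@L0
  join L7 pred L4: L4 stop@L0
  join L7 pred L5: L5→L4 stop@L0
  join L7 pred L6: L6 stop@L0
  L0: DF=∅
  L1: DF={L3,L4}
  L2: DF={L3,L4}
  L3: DF=∅
  L4: DF={L6,L7}
  L5: DF={L7}
  L6: DF={L7}
  L7: DF=∅

φ for a: defs {L5,L6}
  DF⁺ = {L7}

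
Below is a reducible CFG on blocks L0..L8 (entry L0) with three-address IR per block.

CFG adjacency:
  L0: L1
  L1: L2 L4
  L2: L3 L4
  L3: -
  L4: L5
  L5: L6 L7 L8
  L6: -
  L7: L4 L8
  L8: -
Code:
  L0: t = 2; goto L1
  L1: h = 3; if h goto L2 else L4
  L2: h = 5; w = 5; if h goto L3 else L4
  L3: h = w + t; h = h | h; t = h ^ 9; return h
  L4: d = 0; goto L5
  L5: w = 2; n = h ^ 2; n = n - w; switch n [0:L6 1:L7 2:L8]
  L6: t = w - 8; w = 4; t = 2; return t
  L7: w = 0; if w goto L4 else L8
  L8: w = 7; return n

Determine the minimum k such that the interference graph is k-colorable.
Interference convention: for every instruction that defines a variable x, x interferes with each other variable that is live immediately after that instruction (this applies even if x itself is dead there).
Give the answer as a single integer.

Answer: 3

Derivation:
Per-block:
  L0: def={t} ue=∅
  L1: def={h} ue=∅
  L2: def={h,w} ue=∅
  L3: def={h,t} ue={t,w}
  L4: def={d} ue=∅
  L5: def={n,w} ue={h}
  L6: def={t,w} ue={w}
  L7: def={w} ue=∅
  L8: def={w} ue={n}

Live sets:
  L0 li=∅ lo={t}
  L1 li={t} lo={h,t}
  L2 li={t} lo={h,t,w}
  L3 li={t,w} lo=∅
  L4 li={h} lo={h}
  L5 li={h} lo={h,n,w}
  L6 li={w} lo=∅
  L7 li={h,n} lo={h,n}
  L8 li={n} lo=∅

Conflict graph:
  d: {h}
  h: {d,n,t,w}
  n: {h,w}
  t: {h,w}
  w: {h,n,t}

Registers:
  lower bound: {h,n,w} mutually conflict ⇒ χ ≥ 3
  assign d→c1 h→c0 n→c2 t→c2 w→c1 — no edge inside a register ⇒ χ ≤ 3
  χ = 3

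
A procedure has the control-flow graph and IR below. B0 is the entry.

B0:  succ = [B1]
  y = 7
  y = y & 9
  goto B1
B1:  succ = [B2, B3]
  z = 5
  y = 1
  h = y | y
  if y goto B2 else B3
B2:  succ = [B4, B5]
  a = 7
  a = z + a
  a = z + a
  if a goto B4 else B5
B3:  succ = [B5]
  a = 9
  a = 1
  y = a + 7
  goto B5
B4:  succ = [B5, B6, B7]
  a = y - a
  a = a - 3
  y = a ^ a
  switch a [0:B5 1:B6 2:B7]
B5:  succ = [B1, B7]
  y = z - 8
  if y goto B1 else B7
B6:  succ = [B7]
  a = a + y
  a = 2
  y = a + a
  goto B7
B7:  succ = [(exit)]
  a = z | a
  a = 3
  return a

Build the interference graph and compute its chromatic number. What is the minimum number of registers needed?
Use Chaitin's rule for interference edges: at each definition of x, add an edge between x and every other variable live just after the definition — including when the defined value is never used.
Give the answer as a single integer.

Answer: 3

Derivation:
Per-block:
  B0 def {y} use ∅
  B1 def {h,y,z} use ∅
  B2 def {a} use {z}
  B3 def {a,y} use ∅
  B4 def {a,y} use {a,y}
  B5 def {y} use {z}
  B6 def {a,y} use {a,y}
  B7 def {a} use {a,z}

Liveness:
  live B0: ∅→∅
  live B1: ∅→{y,z}
  live B2: {y,z}→{a,y,z}
  live B3: {z}→{a,z}
  live B4: {a,y,z}→{a,y,z}
  live B5: {a,z}→{a,z}
  live B6: {a,y,z}→{a,z}
  live B7: {a,z}→∅

Conflict graph:
  a — {y,z}
  h — {y,z}
  y — {a,h,z}
  z — {a,h,y}

Chromatic number:
  {a,y,z} pairwise interfere (3-clique) ⇒ χ ≥ 3
  assign a→r2 h→r2 y→r0 z→r1 — no edge inside a register ⇒ χ ≤ 3
  χ = 3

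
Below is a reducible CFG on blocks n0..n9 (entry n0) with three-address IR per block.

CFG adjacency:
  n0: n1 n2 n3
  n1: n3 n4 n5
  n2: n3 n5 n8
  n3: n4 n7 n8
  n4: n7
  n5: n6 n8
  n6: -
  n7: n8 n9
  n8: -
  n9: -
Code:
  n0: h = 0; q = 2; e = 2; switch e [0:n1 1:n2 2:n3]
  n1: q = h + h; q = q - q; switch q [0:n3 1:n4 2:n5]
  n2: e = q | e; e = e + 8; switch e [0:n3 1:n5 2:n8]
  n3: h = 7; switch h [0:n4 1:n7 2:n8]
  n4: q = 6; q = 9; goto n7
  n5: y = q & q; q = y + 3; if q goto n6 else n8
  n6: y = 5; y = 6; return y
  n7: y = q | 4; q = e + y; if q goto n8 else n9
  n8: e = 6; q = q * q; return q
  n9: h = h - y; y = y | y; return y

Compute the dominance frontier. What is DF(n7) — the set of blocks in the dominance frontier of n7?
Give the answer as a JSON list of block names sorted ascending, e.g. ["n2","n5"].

Answer: ["n8"]

Analysis:
idom tree: n1←n0 n2←n0 n3←n0 n4←n0 n5←n0 n6←n5 n7←n0 n8←n0 n9←n7
Join-block Dom:
  n3: preds {n0,n1,n2}: {n0} ∩ {n0,n1} ∩ {n0,n2} = {n0}; idom=n0
  n4: preds {n1,n3}: {n0,n1} ∩ {n0,n3} = {n0}; idom=n0
  n5: preds {n1,n2}: {n0,n1} ∩ {n0,n2} = {n0}; idom=n0
  n7: preds {n3,n4}: {n0,n3} ∩ {n0,n4} = {n0}; idom=n0
  n8: preds {n2,n3,n5,n7}: {n0,n2} ∩ {n0,n3} ∩ {n0,n5} ∩ {n0,n7} = {n0}; idom=n0

DF walk-up:
  join n3 pred n0: · stop@n0
  join n3 pred n1: n1 stop@n0
  join n3 pred n2: n2 stop@n0
  join n4 pred n1: n1 stop@n0
  join n4 pred n3: n3 stop@n0
  join n5 pred n1: n1 stop@n0
  join n5 pred n2: n2 stop@n0
  join n7 pred n3: n3 stop@n0
  join n7 pred n4: n4 stop@n0
  join n8 pred n2: n2 stop@n0
  join n8 pred n3: n3 stop@n0
  join n8 pred n5: n5 stop@n0
  join n8 pred n7: n7 stop@n0
  n0: DF=∅
  n1: DF={n3,n4,n5}
  n2: DF={n3,n5,n8}
  n3: DF={n4,n7,n8}
  n4: DF={n7}
  n5: DF={n8}
  n6: DF=∅
  n7: DF={n8}
  n8: DF=∅
  n9: DF=∅

DF(n7) = ["n8"]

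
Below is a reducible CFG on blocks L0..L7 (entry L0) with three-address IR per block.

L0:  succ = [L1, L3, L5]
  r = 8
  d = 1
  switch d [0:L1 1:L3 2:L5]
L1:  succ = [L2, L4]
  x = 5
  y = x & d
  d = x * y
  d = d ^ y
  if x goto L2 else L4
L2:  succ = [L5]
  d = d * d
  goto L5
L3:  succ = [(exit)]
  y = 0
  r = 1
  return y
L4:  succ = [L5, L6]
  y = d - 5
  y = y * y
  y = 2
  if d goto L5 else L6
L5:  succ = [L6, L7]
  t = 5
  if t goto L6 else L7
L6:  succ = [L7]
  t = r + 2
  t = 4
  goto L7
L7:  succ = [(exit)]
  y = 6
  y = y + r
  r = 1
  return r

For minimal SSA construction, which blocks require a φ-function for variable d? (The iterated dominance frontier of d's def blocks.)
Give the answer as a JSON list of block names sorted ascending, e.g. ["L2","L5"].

idom tree: L1←L0 L2←L1 L3←L0 L4←L1 L5←L0 L6←L0 L7←L0
Join-block Dom:
  L5: preds {L0,L2,L4}: {L0} ∩ {L0,L1,L2} ∩ {L0,L1,L4} = {L0}; idom=L0
  L6: preds {L4,L5}: {L0,L1,L4} ∩ {L0,L5} = {L0}; idom=L0
  L7: preds {L5,L6}: {L0,L5} ∩ {L0,L6} = {L0}; idom=L0

DF derivation:
  L5←L0: walk · to L0
  L5←L2: walk L2→L1 to L0
  L5←L4: walk L4→L1 to L0
  L6←L4: walk L4→L1 to L0
  L6←L5: walk L5 to L0
  L7←L5: walk L5 to L0
  L7←L6: walk L6 to L0
  DF(L0)=∅
  DF(L1)={L5,L6}
  DF(L2)={L5}
  DF(L3)=∅
  DF(L4)={L5,L6}
  DF(L5)={L6,L7}
  DF(L6)={L7}
  DF(L7)=∅

φ for d: defs {L0,L1,L2}
  DF⁺ = {L5,L6,L7}

Answer: ["L5", "L6", "L7"]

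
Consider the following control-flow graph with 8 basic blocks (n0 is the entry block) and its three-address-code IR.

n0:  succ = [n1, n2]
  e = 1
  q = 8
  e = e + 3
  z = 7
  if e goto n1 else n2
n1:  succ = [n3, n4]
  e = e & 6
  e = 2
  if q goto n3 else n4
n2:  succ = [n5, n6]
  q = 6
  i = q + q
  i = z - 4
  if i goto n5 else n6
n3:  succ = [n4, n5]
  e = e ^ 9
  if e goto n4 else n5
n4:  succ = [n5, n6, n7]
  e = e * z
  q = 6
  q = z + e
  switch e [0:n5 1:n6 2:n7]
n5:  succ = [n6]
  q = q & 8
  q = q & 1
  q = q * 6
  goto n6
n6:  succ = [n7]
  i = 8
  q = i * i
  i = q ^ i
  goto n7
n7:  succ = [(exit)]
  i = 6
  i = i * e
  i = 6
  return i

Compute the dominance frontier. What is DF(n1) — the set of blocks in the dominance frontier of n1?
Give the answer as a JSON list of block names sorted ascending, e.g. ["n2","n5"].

idom tree: n1←n0 n2←n0 n3←n1 n4←n1 n5←n0 n6←n0 n7←n0
Join-block Dom:
  n4: preds {n1,n3}: {n0,n1} ∩ {n0,n1,n3} = {n0,n1}; idom=n1
  n5: preds {n2,n3,n4}: {n0,n2} ∩ {n0,n1,n3} ∩ {n0,n1,n4} = {n0}; idom=n0
  n6: preds {n2,n4,n5}: {n0,n2} ∩ {n0,n1,n4} ∩ {n0,n5} = {n0}; idom=n0
  n7: preds {n4,n6}: {n0,n1,n4} ∩ {n0,n6} = {n0}; idom=n0

DF derivation:
  join n4 pred n1: · stop@n1
  join n4 pred n3: n3 stop@n1
  join n5 pred n2: n2 stop@n0
  join n5 pred n3: n3→n1 stop@n0
  join n5 pred n4: n4→n1 stop@n0
  join n6 pred n2: n2 stop@n0
  join n6 pred n4: n4→n1 stop@n0
  join n6 pred n5: n5 stop@n0
  join n7 pred n4: n4→n1 stop@n0
  join n7 pred n6: n6 stop@n0
  n0: DF=∅
  n1: DF={n5,n6,n7}
  n2: DF={n5,n6}
  n3: DF={n4,n5}
  n4: DF={n5,n6,n7}
  n5: DF={n6}
  n6: DF={n7}
  n7: DF=∅

DF(n1) = ["n5", "n6", "n7"]

Answer: ["n5", "n6", "n7"]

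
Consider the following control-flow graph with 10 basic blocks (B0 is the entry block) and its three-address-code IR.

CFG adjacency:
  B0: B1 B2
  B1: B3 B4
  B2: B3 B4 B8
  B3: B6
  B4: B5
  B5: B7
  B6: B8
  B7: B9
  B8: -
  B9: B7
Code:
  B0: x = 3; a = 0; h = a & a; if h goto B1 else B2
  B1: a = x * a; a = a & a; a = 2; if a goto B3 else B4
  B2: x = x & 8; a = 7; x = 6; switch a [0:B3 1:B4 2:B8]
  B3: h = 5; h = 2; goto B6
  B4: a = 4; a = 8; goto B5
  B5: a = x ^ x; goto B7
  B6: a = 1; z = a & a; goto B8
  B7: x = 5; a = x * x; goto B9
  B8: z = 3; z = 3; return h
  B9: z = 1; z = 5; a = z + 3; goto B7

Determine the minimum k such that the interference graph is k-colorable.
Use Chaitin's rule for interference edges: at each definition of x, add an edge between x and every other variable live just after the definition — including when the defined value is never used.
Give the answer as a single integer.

Block summaries:
  B0 def {a,h,x} use ∅
  B1 def {a} use {a,x}
  B2 def {a,x} use {x}
  B3 def {h} use ∅
  B4 def {a} use ∅
  B5 def {a} use {x}
  B6 def {a,z} use ∅
  B7 def {a,x} use ∅
  B8 def {z} use {h}
  B9 def {a,z} use ∅

Backward fixpoint:
  B0: in=∅ out={a,h,x}
  B1: in={a,x} out={x}
  B2: in={h,x} out={h,x}
  B3: in=∅ out={h}
  B4: in={x} out={x}
  B5: in={x} out=∅
  B6: in={h} out={h}
  B7: in=∅ out=∅
  B8: in={h} out=∅
  B9: in=∅ out=∅

Interference:
  a — {h,x}
  h — {a,x,z}
  x — {a,h}
  z — {h}

Chromatic number:
  {a,h,x} pairwise interfere (3-clique) ⇒ χ ≥ 3
  3-colouring: c0={h}  c1={a,z}  c2={x}
  χ = 3

Answer: 3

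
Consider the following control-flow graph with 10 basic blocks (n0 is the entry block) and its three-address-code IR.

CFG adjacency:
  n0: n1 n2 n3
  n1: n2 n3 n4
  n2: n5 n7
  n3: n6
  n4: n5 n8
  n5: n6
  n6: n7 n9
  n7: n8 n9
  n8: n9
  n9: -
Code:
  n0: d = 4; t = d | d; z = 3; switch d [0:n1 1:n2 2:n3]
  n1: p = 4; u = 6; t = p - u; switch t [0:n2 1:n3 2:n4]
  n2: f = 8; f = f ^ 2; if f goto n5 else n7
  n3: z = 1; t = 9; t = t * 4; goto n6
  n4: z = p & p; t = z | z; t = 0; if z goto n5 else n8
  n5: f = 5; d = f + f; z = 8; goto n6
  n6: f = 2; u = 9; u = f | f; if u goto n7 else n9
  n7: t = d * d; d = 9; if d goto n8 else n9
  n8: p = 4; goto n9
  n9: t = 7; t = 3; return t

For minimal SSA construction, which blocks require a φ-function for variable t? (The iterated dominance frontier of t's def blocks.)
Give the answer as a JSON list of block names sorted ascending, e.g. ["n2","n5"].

Answer: ["n2", "n3", "n5", "n6", "n7", "n8", "n9"]

Working:
idom tree: n1←n0 n2←n0 n3←n0 n4←n1 n5←n0 n6←n0 n7←n0 n8←n0 n9←n0
Dom∩ at merges:
  n2: preds {n0,n1}: {n0} ∩ {n0,n1} = {n0}; idom=n0
  n3: preds {n0,n1}: {n0} ∩ {n0,n1} = {n0}; idom=n0
  n5: preds {n2,n4}: {n0,n2} ∩ {n0,n1,n4} = {n0}; idom=n0
  n6: preds {n3,n5}: {n0,n3} ∩ {n0,n5} = {n0}; idom=n0
  n7: preds {n2,n6}: {n0,n2} ∩ {n0,n6} = {n0}; idom=n0
  n8: preds {n4,n7}: {n0,n1,n4} ∩ {n0,n7} = {n0}; idom=n0
  n9: preds {n6,n7,n8}: {n0,n6} ∩ {n0,n7} ∩ {n0,n8} = {n0}; idom=n0

DF walk-up:
  n2←n0: walk · to n0
  n2←n1: walk n1 to n0
  n3←n0: walk · to n0
  n3←n1: walk n1 to n0
  n5←n2: walk n2 to n0
  n5←n4: walk n4→n1 to n0
  n6←n3: walk n3 to n0
  n6←n5: walk n5 to n0
  n7←n2: walk n2 to n0
  n7←n6: walk n6 to n0
  n8←n4: walk n4→n1 to n0
  n8←n7: walk n7 to n0
  n9←n6: walk n6 to n0
  n9←n7: walk n7 to n0
  n9←n8: walk n8 to n0
  DF(n0)=∅
  DF(n1)={n2,n3,n5,n8}
  DF(n2)={n5,n7}
  DF(n3)={n6}
  DF(n4)={n5,n8}
  DF(n5)={n6}
  DF(n6)={n7,n9}
  DF(n7)={n8,n9}
  DF(n8)={n9}
  DF(n9)=∅

φ for t: defs {n0,n1,n3,n4,n7,n9}
  DF⁺ = {n2,n3,n5,n6,n7,n8,n9}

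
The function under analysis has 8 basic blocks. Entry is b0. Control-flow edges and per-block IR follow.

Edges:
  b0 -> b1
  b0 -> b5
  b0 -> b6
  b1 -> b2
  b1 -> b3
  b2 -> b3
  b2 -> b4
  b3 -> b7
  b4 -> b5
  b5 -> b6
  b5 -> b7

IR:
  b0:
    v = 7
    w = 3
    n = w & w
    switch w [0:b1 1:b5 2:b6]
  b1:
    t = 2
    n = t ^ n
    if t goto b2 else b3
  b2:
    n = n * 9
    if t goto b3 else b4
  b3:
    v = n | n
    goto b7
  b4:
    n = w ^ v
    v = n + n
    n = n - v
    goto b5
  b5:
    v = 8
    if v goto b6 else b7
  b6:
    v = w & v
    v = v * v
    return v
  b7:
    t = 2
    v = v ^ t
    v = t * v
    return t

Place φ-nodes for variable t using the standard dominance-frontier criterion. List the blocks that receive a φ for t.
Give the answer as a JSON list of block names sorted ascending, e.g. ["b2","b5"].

idom tree: b1←b0 b2←b1 b3←b1 b4←b2 b5←b0 b6←b0 b7←b0
Dom∩ at merges:
  b3: preds {b1,b2}: {b0,b1} ∩ {b0,b1,b2} = {b0,b1}; idom=b1
  b5: preds {b0,b4}: {b0} ∩ {b0,b1,b2,b4} = {b0}; idom=b0
  b6: preds {b0,b5}: {b0} ∩ {b0,b5} = {b0}; idom=b0
  b7: preds {b3,b5}: {b0,b1,b3} ∩ {b0,b5} = {b0}; idom=b0

DF derivation:
  join b3 pred b1: · stop@b1
  join b3 pred b2: b2 stop@b1
  join b5 pred b0: · stop@b0
  join b5 pred b4: b4→b2→b1 stop@b0
  join b6 pred b0: · stop@b0
  join b6 pred b5: b5 stop@b0
  join b7 pred b3: b3→b1 stop@b0
  join b7 pred b5: b5 stop@b0
  b0: DF=∅
  b1: DF={b5,b7}
  b2: DF={b3,b5}
  b3: DF={b7}
  b4: DF={b5}
  b5: DF={b6,b7}
  b6: DF=∅
  b7: DF=∅

φ for t: defs {b1,b7}
  DF⁺ = {b5,b6,b7}

Answer: ["b5", "b6", "b7"]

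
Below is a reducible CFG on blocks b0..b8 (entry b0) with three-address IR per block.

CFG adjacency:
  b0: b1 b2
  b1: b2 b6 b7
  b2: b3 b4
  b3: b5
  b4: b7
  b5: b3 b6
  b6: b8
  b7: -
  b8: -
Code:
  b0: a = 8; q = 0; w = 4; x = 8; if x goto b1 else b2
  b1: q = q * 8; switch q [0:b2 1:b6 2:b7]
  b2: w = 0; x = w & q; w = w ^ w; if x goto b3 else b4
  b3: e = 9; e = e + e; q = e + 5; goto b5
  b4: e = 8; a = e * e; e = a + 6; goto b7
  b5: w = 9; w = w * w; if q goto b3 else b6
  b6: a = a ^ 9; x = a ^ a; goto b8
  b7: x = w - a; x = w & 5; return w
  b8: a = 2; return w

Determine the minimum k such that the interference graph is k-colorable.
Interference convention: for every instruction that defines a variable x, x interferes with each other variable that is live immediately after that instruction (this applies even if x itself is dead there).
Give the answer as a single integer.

Answer: 4

Working:
def/use:
  b0: {a,q,w,x} / ∅
  b1: {q} / {q}
  b2: {w,x} / {q}
  b3: {e,q} / ∅
  b4: {a,e} / ∅
  b5: {w} / {q}
  b6: {a,x} / {a}
  b7: {x} / {a,w}
  b8: {a} / {w}

Backward fixpoint:
  b0 li=∅ lo={a,q,w}
  b1 li={a,q,w} lo={a,q,w}
  b2 li={a,q} lo={a,w}
  b3 li={a} lo={a,q}
  b4 li={w} lo={a,w}
  b5 li={a,q} lo={a,w}
  b6 li={a,w} lo={w}
  b7 li={a,w} lo=∅
  b8 li={w} lo=∅

Interfere edges:
  a↔{e,q,w,x}
  e↔{a,w}
  q↔{a,w,x}
  w↔{a,e,q,x}
  x↔{a,q,w}

Chromatic number:
  {a,q,w,x} pairwise interfere (4-clique) ⇒ χ ≥ 4
  assign a→R0 e→R2 q→R2 w→R1 x→R3 — no edge inside a register ⇒ χ ≤ 4
  χ = 4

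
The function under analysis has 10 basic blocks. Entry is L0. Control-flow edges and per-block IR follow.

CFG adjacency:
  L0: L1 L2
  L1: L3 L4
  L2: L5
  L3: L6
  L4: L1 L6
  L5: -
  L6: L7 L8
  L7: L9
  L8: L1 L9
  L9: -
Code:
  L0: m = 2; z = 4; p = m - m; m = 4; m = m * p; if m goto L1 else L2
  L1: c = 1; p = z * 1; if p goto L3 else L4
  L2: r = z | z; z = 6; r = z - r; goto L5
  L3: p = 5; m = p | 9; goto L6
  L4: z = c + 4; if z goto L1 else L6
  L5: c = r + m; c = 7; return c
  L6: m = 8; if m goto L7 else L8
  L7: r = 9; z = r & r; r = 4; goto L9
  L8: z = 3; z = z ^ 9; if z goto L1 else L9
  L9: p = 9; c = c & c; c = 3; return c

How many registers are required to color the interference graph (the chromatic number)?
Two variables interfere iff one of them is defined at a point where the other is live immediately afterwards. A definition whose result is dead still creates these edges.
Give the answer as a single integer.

Block summaries:
  L0: {m,p,z} / ∅
  L1: {c,p} / {z}
  L2: {r,z} / {z}
  L3: {m,p} / ∅
  L4: {z} / {c}
  L5: {c} / {m,r}
  L6: {m} / ∅
  L7: {r,z} / ∅
  L8: {z} / ∅
  L9: {c,p} / {c}

Liveness:
  L0: in=∅ out={m,z}
  L1: in={z} out={c}
  L2: in={m,z} out={m,r}
  L3: in={c} out={c}
  L4: in={c} out={c,z}
  L5: in={m,r} out=∅
  L6: in={c} out={c}
  L7: in={c} out={c}
  L8: in={c} out={c,z}
  L9: in={c} out=∅

Interference:
  c: {m,p,r,z}
  m: {c,p,r,z}
  p: {c,m,z}
  r: {c,m,z}
  z: {c,m,p,r}

Registers:
  lower bound: {c,m,p,z} mutually conflict ⇒ χ ≥ 4
  4-colouring: c0={c}  c1={m}  c2={z}  c3={p,r}
  χ = 4

Answer: 4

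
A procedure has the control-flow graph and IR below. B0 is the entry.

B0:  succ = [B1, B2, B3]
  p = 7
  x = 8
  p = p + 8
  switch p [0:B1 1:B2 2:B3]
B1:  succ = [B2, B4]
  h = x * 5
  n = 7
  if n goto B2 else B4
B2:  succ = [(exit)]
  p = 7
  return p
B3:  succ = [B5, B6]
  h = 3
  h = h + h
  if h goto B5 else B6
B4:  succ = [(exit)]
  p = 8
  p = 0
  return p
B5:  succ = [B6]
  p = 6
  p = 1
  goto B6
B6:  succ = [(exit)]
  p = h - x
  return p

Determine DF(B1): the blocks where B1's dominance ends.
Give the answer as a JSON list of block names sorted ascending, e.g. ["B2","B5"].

Answer: ["B2"]

Working:
idom tree: B1←B0 B2←B0 B3←B0 B4←B1 B5←B3 B6←B3
Dom∩ at merges:
  B2: preds {B0,B1}: {B0} ∩ {B0,B1} = {B0}; idom=B0
  B6: preds {B3,B5}: {B0,B3} ∩ {B0,B3,B5} = {B0,B3}; idom=B3

Frontier:
  join B2 pred B0: · stop@B0
  join B2 pred B1: B1 stop@B0
  join B6 pred B3: · stop@B3
  join B6 pred B5: B5 stop@B3
  B0 → ∅
  B1 → {B2}
  B2 → ∅
  B3 → ∅
  B4 → ∅
  B5 → {B6}
  B6 → ∅

DF(B1) = ["B2"]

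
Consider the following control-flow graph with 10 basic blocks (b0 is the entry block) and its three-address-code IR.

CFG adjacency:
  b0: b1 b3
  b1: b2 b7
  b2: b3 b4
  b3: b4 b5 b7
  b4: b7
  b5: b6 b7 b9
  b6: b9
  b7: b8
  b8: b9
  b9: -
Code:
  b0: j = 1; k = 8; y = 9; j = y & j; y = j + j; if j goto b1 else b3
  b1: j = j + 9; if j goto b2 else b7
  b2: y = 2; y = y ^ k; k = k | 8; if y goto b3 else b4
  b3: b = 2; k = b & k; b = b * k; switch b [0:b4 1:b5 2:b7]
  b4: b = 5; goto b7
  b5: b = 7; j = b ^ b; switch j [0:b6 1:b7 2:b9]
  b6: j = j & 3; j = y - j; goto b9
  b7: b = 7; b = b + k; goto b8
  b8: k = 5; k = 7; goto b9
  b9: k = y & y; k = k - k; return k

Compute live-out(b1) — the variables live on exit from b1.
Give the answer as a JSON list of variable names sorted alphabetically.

Block summaries:
  b0: {j,k,y} / ∅
  b1: {j} / {j}
  b2: {k,y} / {k}
  b3: {b,k} / {k}
  b4: {b} / ∅
  b5: {b,j} / ∅
  b6: {j} / {j,y}
  b7: {b} / {k}
  b8: {k} / ∅
  b9: {k} / {y}

Backward fixpoint:
  live b0: ∅→{j,k,y}
  live b1: {j,k,y}→{k,y}
  live b2: {k}→{k,y}
  live b3: {k,y}→{k,y}
  live b4: {k,y}→{k,y}
  live b5: {k,y}→{j,k,y}
  live b6: {j,y}→{y}
  live b7: {k,y}→{y}
  live b8: {y}→{y}
  live b9: {y}→∅

live-out(b1) = ["k", "y"]

Answer: ["k", "y"]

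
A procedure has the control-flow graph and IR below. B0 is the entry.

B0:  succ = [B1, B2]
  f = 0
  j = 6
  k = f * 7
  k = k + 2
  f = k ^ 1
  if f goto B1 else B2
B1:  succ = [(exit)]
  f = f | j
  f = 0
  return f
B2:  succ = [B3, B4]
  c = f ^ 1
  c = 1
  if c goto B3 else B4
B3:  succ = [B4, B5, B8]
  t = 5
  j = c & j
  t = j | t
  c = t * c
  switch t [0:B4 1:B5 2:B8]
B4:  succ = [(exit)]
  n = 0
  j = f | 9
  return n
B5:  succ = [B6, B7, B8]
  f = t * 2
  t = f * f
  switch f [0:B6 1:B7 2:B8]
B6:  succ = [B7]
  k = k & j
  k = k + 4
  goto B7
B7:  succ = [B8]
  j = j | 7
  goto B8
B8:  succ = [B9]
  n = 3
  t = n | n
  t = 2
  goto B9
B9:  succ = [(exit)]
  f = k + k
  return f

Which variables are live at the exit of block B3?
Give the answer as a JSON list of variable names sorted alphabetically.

Answer: ["f", "j", "k", "t"]

Working:
Per-block:
  B0: {f,j,k} / ∅
  B1: {f} / {f,j}
  B2: {c} / {f}
  B3: {c,j,t} / {c,j}
  B4: {j,n} / {f}
  B5: {f,t} / {t}
  B6: {k} / {j,k}
  B7: {j} / {j}
  B8: {n,t} / ∅
  B9: {f} / {k}

Liveness:
  B0 li=∅ lo={f,j,k}
  B1 li={f,j} lo=∅
  B2 li={f,j,k} lo={c,f,j,k}
  B3 li={c,f,j,k} lo={f,j,k,t}
  B4 li={f} lo=∅
  B5 li={j,k,t} lo={j,k}
  B6 li={j,k} lo={j,k}
  B7 li={j,k} lo={k}
  B8 li={k} lo={k}
  B9 li={k} lo=∅

live-out(B3) = ["f", "j", "k", "t"]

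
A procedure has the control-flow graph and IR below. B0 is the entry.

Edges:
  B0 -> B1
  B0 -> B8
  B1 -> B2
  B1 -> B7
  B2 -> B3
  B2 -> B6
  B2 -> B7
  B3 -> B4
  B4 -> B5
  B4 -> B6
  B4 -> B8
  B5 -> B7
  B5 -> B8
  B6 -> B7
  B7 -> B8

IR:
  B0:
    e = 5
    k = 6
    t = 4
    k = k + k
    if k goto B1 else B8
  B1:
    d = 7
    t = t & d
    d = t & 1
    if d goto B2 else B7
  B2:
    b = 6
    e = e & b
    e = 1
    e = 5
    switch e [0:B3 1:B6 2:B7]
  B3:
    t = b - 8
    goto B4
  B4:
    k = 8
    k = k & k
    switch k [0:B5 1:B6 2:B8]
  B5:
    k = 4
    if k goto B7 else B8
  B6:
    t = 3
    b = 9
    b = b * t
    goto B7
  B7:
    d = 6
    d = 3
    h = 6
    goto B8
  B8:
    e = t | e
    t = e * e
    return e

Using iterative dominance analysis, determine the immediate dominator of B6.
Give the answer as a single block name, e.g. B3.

idom tree: B1←B0 B2←B1 B3←B2 B4←B3 B5←B4 B6←B2 B7←B1 B8←B0
Join-block Dom:
  B6: preds {B2,B4}: {B0,B1,B2} ∩ {B0,B1,B2,B3,B4} = {B0,B1,B2}; idom=B2
  B7: preds {B1,B2,B5,B6}: {B0,B1} ∩ {B0,B1,B2} ∩ {B0,B1,B2,B3,B4,B5} ∩ {B0,B1,B2,B6} = {B0,B1}; idom=B1
  B8: preds {B0,B4,B5,B7}: {B0} ∩ {B0,B1,B2,B3,B4} ∩ {B0,B1,B2,B3,B4,B5} ∩ {B0,B1,B7} = {B0}; idom=B0

idom(B6) = B2

Answer: B2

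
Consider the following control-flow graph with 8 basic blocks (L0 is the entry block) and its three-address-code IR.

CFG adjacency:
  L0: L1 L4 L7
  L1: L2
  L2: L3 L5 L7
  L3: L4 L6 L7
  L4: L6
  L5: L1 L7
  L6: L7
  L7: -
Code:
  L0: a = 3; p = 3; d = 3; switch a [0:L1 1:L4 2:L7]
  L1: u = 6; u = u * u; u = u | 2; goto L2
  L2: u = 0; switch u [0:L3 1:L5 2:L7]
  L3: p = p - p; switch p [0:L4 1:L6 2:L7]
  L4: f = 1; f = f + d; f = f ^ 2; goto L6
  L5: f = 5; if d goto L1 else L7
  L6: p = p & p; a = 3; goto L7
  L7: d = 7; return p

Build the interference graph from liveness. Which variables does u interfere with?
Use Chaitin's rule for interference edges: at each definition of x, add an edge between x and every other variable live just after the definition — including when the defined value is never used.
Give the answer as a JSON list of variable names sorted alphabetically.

Answer: ["d", "p"]

Analysis:
def/use:
  L0: {a,d,p} / ∅
  L1: {u} / ∅
  L2: {u} / ∅
  L3: {p} / {p}
  L4: {f} / {d}
  L5: {f} / {d}
  L6: {a,p} / {p}
  L7: {d} / {p}

Liveness:
  L0: in=∅ out={d,p}
  L1: in={d,p} out={d,p}
  L2: in={d,p} out={d,p}
  L3: in={d,p} out={d,p}
  L4: in={d,p} out={p}
  L5: in={d,p} out={d,p}
  L6: in={p} out={p}
  L7: in={p} out=∅

Conflict graph:
  a — {d,p}
  d — {a,f,p,u}
  f — {d,p}
  p — {a,d,f,u}
  u — {d,p}

N(u) = ["d", "p"]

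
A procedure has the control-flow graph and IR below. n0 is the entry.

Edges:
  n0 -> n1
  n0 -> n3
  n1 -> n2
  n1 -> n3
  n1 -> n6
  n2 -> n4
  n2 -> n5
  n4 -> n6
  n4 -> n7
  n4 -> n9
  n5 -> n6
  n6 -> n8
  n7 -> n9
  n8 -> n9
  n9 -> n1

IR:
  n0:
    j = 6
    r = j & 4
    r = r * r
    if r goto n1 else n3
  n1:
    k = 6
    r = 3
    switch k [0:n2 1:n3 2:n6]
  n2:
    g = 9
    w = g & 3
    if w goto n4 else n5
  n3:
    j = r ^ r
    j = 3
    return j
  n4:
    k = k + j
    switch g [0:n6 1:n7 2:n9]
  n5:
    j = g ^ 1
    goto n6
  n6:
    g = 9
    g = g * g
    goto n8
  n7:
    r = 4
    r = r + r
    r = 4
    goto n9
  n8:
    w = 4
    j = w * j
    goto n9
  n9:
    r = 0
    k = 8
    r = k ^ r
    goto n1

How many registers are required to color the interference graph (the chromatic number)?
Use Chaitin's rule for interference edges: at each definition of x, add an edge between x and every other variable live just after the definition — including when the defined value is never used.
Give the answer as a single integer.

Block summaries:
  n0: {j,r} / ∅
  n1: {k,r} / ∅
  n2: {g,w} / ∅
  n3: {j} / {r}
  n4: {k} / {g,j,k}
  n5: {j} / {g}
  n6: {g} / ∅
  n7: {r} / ∅
  n8: {j,w} / {j}
  n9: {k,r} / ∅

Backward fixpoint:
  n0 li=∅ lo={j,r}
  n1 li={j} lo={j,k,r}
  n2 li={j,k} lo={g,j,k}
  n3 li={r} lo=∅
  n4 li={g,j,k} lo={j}
  n5 li={g} lo={j}
  n6 li={j} lo={j}
  n7 li={j} lo={j}
  n8 li={j} lo={j}
  n9 li={j} lo={j}

Conflict graph:
  g↔{j,k,w}
  j↔{g,k,r,w}
  k↔{g,j,r,w}
  r↔{j,k}
  w↔{g,j,k}

Chromatic number:
  clique {g,j,k,w} ⇒ need ≥ 4
  4-colouring: R0={j}  R1={k}  R2={g,r}  R3={w}
  χ = 4

Answer: 4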